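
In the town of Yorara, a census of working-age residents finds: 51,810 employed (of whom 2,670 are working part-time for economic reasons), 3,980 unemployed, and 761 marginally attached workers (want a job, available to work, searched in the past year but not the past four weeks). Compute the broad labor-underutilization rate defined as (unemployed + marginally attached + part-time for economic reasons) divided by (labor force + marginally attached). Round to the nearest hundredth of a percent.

Labor force = 51,810 + 3,980 = 55,790.
Numerator = 3,980 + 761 + 2,670 = 7,411.
Denominator = 55,790 + 761 = 56,551.
Broad rate = 7,411 / 56,551 = 13.10%.

Broad underutilization rate ≈ 13.10%.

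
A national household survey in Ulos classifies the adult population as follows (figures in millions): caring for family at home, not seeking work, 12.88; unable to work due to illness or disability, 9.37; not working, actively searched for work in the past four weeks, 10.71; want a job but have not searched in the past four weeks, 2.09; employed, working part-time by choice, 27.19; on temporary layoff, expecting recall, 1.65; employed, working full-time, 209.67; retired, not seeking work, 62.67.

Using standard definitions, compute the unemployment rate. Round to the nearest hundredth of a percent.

Unemployment rate ≈ 4.96%.

Employed = 27.19 + 209.67 = 236.86 million.
Unemployed = 10.71 + 1.65 = 12.36 million (jobless and actively searching, or on temporary layoff).
Labor force = 236.86 + 12.36 = 249.22 million.
Unemployment rate = 12.36 / 249.22 = 4.96%.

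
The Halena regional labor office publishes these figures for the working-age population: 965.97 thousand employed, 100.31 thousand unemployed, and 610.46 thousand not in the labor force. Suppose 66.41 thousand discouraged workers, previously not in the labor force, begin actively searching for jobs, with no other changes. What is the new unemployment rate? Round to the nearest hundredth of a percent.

New unemployment rate ≈ 14.72%.

Initially, labor force = 965.97 + 100.31 = 1,066.28 thousand, so u = 100.31/1,066.28 = 9.41%.
After the change, unemployed and labor force both rise by 66.41 → E = 965.97, U = 166.72, labor force = 1,132.69 thousand.
New unemployment rate = 166.72 / 1,132.69 = 14.72%.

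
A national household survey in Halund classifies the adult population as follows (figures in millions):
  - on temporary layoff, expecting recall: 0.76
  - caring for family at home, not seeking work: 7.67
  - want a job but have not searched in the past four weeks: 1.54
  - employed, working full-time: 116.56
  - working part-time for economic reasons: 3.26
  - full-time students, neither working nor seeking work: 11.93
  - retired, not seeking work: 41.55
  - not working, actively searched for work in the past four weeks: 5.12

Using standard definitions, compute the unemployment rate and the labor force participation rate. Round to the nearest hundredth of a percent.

Employed = 116.56 + 3.26 = 119.82 million (anyone who worked, including part-time for economic reasons, counts as employed).
Unemployed = 0.76 + 5.12 = 5.88 million (jobless and actively searching, or on temporary layoff).
Labor force = 119.82 + 5.88 = 125.70 million.
Not in labor force = 7.67 + 1.54 + 11.93 + 41.55 = 62.69 million (those not working and not actively searching are outside the labor force — including those who want a job but have given up searching).
Civilian working-age population = 125.70 + 62.69 = 188.39 million.
Unemployment rate = 5.88 / 125.70 = 4.68%.
Labor force participation rate = 125.70 / 188.39 = 66.72%.

Unemployment rate ≈ 4.68%; labor force participation rate ≈ 66.72%.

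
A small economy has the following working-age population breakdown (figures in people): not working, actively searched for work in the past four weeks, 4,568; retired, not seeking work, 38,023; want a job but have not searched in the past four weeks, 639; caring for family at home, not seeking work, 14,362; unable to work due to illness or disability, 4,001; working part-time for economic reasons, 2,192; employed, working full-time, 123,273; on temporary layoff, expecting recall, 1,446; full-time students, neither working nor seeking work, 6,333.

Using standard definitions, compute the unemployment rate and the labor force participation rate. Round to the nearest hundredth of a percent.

Unemployment rate ≈ 4.57%; labor force participation rate ≈ 67.48%.

Employed = 2,192 + 123,273 = 125,465 (anyone who worked, including part-time for economic reasons, counts as employed).
Unemployed = 4,568 + 1,446 = 6,014 (jobless and actively searching, or on temporary layoff).
Labor force = 125,465 + 6,014 = 131,479.
Not in labor force = 38,023 + 639 + 14,362 + 4,001 + 6,333 = 63,358 (those not working and not actively searching are outside the labor force — including those who want a job but have given up searching).
Civilian working-age population = 131,479 + 63,358 = 194,837.
Unemployment rate = 6,014 / 131,479 = 4.57%.
Labor force participation rate = 131,479 / 194,837 = 67.48%.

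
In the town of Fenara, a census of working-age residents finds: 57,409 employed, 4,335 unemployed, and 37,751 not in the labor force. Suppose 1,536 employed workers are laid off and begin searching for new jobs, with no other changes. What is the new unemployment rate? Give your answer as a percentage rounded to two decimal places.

New unemployment rate ≈ 9.51%.

Initially, labor force = 57,409 + 4,335 = 61,744, so u = 4,335/61,744 = 7.02%.
After the change, employed falls and unemployed rises by 1,536; labor force unchanged → E = 55,873, U = 5,871, labor force = 61,744.
New unemployment rate = 5,871 / 61,744 = 9.51%.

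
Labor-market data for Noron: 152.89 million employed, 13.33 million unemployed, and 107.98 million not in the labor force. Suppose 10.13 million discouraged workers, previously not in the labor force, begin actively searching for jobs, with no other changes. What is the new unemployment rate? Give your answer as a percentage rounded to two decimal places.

New unemployment rate ≈ 13.30%.

Initially, labor force = 152.89 + 13.33 = 166.22 million, so u = 13.33/166.22 = 8.02%.
After the change, unemployed and labor force both rise by 10.13 → E = 152.89, U = 23.46, labor force = 176.35 million.
New unemployment rate = 23.46 / 176.35 = 13.30%.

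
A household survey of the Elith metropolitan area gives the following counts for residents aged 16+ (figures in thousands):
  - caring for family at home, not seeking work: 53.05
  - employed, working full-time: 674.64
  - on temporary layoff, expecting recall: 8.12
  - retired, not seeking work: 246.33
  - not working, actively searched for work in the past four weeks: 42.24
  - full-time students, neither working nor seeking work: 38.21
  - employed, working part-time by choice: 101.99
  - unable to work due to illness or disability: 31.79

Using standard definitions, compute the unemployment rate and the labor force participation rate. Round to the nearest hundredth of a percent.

Unemployment rate ≈ 6.09%; labor force participation rate ≈ 69.12%.

Employed = 674.64 + 101.99 = 776.63 thousand.
Unemployed = 8.12 + 42.24 = 50.36 thousand (jobless and actively searching, or on temporary layoff).
Labor force = 776.63 + 50.36 = 826.99 thousand.
Not in labor force = 53.05 + 246.33 + 38.21 + 31.79 = 369.38 thousand (those not working and not actively searching are outside the labor force).
Civilian working-age population = 826.99 + 369.38 = 1,196.37 thousand.
Unemployment rate = 50.36 / 826.99 = 6.09%.
Labor force participation rate = 826.99 / 1,196.37 = 69.12%.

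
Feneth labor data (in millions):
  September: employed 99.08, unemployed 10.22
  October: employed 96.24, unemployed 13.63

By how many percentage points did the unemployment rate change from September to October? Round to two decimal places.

September: labor force = 99.08 + 10.22 = 109.30; u = 10.22/109.30 = 9.35%.
October: labor force = 96.24 + 13.63 = 109.87; u = 13.63/109.87 = 12.41%.
Change = 12.41% − 9.35% = +3.06 pp.

The unemployment rate changed by +3.06 percentage points.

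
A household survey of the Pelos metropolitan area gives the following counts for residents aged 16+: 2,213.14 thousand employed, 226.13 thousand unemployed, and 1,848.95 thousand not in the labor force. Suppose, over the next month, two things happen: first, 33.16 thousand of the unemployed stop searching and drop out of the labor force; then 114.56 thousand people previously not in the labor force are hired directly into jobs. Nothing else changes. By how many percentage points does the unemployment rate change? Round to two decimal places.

Initially, labor force = 2,213.14 + 226.13 = 2,439.27 thousand, so u = 226.13/2,439.27 = 9.27%.
After the first change, unemployed and labor force both fall by 33.16 → E = 2,213.14, U = 192.97, labor force = 2,406.11 thousand.
After the second change, employed and labor force both rise by 114.56; unemployed unchanged → E = 2,327.70, U = 192.97, labor force = 2,520.67 thousand.
New unemployment rate = 192.97 / 2,520.67 = 7.66%.
Change = 7.66% − 9.27% = −1.61 percentage points.

The unemployment rate changes by −1.61 percentage points.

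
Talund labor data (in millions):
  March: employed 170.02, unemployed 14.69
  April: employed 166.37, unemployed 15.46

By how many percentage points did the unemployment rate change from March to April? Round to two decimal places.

March: labor force = 170.02 + 14.69 = 184.71; u = 14.69/184.71 = 7.95%.
April: labor force = 166.37 + 15.46 = 181.83; u = 15.46/181.83 = 8.50%.
Change = 8.50% − 7.95% = +0.55 pp.

The unemployment rate changed by +0.55 percentage points.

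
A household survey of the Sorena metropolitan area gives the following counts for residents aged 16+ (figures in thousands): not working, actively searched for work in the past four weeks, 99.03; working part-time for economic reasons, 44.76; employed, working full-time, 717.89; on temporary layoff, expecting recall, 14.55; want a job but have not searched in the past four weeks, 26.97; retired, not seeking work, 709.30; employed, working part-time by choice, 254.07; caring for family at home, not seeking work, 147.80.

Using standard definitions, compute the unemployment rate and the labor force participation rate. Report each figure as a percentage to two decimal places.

Unemployment rate ≈ 10.05%; labor force participation rate ≈ 56.11%.

Employed = 44.76 + 717.89 + 254.07 = 1,016.72 thousand (anyone who worked, including part-time for economic reasons, counts as employed).
Unemployed = 99.03 + 14.55 = 113.58 thousand (jobless and actively searching, or on temporary layoff).
Labor force = 1,016.72 + 113.58 = 1,130.30 thousand.
Not in labor force = 26.97 + 709.30 + 147.80 = 884.07 thousand (those not working and not actively searching are outside the labor force — including those who want a job but have given up searching).
Civilian working-age population = 1,130.30 + 884.07 = 2,014.37 thousand.
Unemployment rate = 113.58 / 1,130.30 = 10.05%.
Labor force participation rate = 1,130.30 / 2,014.37 = 56.11%.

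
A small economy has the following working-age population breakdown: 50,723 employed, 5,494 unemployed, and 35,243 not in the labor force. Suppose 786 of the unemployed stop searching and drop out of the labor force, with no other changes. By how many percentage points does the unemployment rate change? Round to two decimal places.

Initially, labor force = 50,723 + 5,494 = 56,217, so u = 5,494/56,217 = 9.77%.
After the change, unemployed and labor force both fall by 786 → E = 50,723, U = 4,708, labor force = 55,431.
New unemployment rate = 4,708 / 55,431 = 8.49%.
Change = 8.49% − 9.77% = −1.28 percentage points.

The unemployment rate changes by −1.28 percentage points.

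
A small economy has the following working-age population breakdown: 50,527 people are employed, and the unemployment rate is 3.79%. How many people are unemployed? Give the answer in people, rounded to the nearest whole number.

About 1,990 are unemployed.

Let U be the number unemployed. The labor force is E + U, and U/(E+U) = 0.0379.
So U = 0.0379 × 50,527 / (1 − 0.0379) = 1914.97 / 0.9621 ≈ 1,990.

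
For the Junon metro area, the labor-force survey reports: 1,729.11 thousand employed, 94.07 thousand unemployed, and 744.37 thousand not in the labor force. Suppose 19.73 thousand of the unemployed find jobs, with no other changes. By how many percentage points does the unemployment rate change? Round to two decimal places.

The unemployment rate changes by −1.08 percentage points.

Initially, labor force = 1,729.11 + 94.07 = 1,823.18 thousand, so u = 94.07/1,823.18 = 5.16%.
After the change, unemployed falls and employed rises by 19.73; labor force unchanged → E = 1,748.84, U = 74.34, labor force = 1,823.18 thousand.
New unemployment rate = 74.34 / 1,823.18 = 4.08%.
Change = 4.08% − 5.16% = −1.08 percentage points.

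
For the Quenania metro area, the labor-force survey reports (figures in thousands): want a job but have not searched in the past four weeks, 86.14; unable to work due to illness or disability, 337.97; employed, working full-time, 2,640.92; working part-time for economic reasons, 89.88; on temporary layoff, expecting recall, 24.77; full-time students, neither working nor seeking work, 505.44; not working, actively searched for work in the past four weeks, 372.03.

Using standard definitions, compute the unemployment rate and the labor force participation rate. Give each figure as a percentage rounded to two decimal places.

Unemployment rate ≈ 12.69%; labor force participation rate ≈ 77.09%.

Employed = 2,640.92 + 89.88 = 2,730.80 thousand (anyone who worked, including part-time for economic reasons, counts as employed).
Unemployed = 24.77 + 372.03 = 396.80 thousand (jobless and actively searching, or on temporary layoff).
Labor force = 2,730.80 + 396.80 = 3,127.60 thousand.
Not in labor force = 86.14 + 337.97 + 505.44 = 929.55 thousand (those not working and not actively searching are outside the labor force — including those who want a job but have given up searching).
Civilian working-age population = 3,127.60 + 929.55 = 4,057.15 thousand.
Unemployment rate = 396.80 / 3,127.60 = 12.69%.
Labor force participation rate = 3,127.60 / 4,057.15 = 77.09%.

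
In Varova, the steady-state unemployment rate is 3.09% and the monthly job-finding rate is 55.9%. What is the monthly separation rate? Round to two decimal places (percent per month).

From u* = s/(s+f): s = u·f/(1−u).
s = 0.0309 × 55.9 / (1 − 0.0309) = 1.7273 / 0.9691 ≈ 1.78% per month.

Separation rate ≈ 1.78% per month.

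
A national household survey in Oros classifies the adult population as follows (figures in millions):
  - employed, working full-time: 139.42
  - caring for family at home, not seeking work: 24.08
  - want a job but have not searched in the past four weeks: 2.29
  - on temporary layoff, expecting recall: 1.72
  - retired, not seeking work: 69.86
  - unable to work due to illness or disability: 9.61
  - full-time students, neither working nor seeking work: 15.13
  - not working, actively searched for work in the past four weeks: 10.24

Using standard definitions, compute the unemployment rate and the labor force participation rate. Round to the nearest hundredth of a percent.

Unemployment rate ≈ 7.90%; labor force participation rate ≈ 55.58%.

Employed = 139.42 million.
Unemployed = 1.72 + 10.24 = 11.96 million (jobless and actively searching, or on temporary layoff).
Labor force = 139.42 + 11.96 = 151.38 million.
Not in labor force = 24.08 + 2.29 + 69.86 + 9.61 + 15.13 = 120.97 million (those not working and not actively searching are outside the labor force — including those who want a job but have given up searching).
Civilian working-age population = 151.38 + 120.97 = 272.35 million.
Unemployment rate = 11.96 / 151.38 = 7.90%.
Labor force participation rate = 151.38 / 272.35 = 55.58%.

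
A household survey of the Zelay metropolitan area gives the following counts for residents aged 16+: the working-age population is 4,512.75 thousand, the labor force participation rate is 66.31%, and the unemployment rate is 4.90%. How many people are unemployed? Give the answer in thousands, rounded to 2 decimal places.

About 146.63 thousand are unemployed.

Labor force = 0.6631 × 4,512.75 = 2,992.40 thousand.
Unemployed = 0.0490 × 2,992.40 ≈ 146.63 thousand.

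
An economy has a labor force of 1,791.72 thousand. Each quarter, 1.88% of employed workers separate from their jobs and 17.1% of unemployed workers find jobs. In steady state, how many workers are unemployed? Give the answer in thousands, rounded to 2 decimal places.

Steady-state unemployment rate u* = s/(s+f) = 1.88/(1.88+17.1) = 0.099052.
Unemployed = u* × labor force = 0.099052 × 1,791.72 ≈ 177.47 thousand.

About 177.47 thousand are unemployed in steady state.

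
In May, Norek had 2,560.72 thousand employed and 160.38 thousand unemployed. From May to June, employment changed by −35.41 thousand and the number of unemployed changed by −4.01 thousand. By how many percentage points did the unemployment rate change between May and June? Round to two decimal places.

May: labor force = 2,560.72 + 160.38 = 2,721.10; u = 160.38/2,721.10 = 5.89%.
June: labor force = 2,525.31 + 156.37 = 2,681.68; u = 156.37/2,681.68 = 5.83%.
Change = 5.83% − 5.89% = −0.06 pp.

The unemployment rate changed by −0.06 percentage points.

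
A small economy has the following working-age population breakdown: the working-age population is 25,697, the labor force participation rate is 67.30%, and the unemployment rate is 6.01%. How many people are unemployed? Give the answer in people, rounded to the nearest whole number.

Labor force = 0.6730 × 25,697 = 17,294.
Unemployed = 0.0601 × 17,294 ≈ 1,039.

About 1,039 are unemployed.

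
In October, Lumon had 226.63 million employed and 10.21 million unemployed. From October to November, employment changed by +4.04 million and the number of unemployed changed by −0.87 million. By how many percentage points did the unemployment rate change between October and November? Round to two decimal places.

The unemployment rate changed by −0.42 percentage points.

October: labor force = 226.63 + 10.21 = 236.84; u = 10.21/236.84 = 4.31%.
November: labor force = 230.67 + 9.34 = 240.01; u = 9.34/240.01 = 3.89%.
Change = 3.89% − 4.31% = −0.42 pp.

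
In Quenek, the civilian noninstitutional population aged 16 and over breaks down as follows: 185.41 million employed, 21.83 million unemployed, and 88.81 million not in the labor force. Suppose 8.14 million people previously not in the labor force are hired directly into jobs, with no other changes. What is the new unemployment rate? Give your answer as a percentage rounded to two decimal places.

Initially, labor force = 185.41 + 21.83 = 207.24 million, so u = 21.83/207.24 = 10.53%.
After the change, employed and labor force both rise by 8.14; unemployed unchanged → E = 193.55, U = 21.83, labor force = 215.38 million.
New unemployment rate = 21.83 / 215.38 = 10.14%.

New unemployment rate ≈ 10.14%.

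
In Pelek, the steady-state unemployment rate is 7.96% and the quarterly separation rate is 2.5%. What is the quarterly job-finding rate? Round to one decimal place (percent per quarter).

Job-finding rate ≈ 28.9% per quarter.

From u* = s/(s+f): f = s·(1−u)/u.
f = 2.5 × (1 − 0.0796) / 0.0796 = 2.3010 / 0.0796 ≈ 28.9% per quarter.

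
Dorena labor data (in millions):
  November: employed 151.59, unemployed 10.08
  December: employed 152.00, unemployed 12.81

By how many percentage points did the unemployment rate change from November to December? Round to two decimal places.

The unemployment rate changed by +1.54 percentage points.

November: labor force = 151.59 + 10.08 = 161.67; u = 10.08/161.67 = 6.23%.
December: labor force = 152.00 + 12.81 = 164.81; u = 12.81/164.81 = 7.77%.
Change = 7.77% − 6.23% = +1.54 pp.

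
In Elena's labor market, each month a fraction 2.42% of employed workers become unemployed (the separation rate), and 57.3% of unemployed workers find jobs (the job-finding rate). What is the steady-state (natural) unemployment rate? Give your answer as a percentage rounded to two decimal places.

At steady state the flows balance: s·E = f·U, so U/(E+U) = s/(s+f).
u* = 2.42 / (2.42 + 57.3) = 2.42 / 59.72 = 4.05%.

Steady-state unemployment rate ≈ 4.05%.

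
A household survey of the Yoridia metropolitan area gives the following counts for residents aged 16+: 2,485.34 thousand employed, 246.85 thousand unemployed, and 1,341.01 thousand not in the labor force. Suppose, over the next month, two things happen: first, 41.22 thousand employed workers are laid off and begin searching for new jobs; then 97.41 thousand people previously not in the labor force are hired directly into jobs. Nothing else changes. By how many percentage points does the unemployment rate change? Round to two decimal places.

The unemployment rate changes by +1.15 percentage points.

Initially, labor force = 2,485.34 + 246.85 = 2,732.19 thousand, so u = 246.85/2,732.19 = 9.03%.
After the first change, employed falls and unemployed rises by 41.22; labor force unchanged → E = 2,444.12, U = 288.07, labor force = 2,732.19 thousand.
After the second change, employed and labor force both rise by 97.41; unemployed unchanged → E = 2,541.53, U = 288.07, labor force = 2,829.60 thousand.
New unemployment rate = 288.07 / 2,829.60 = 10.18%.
Change = 10.18% − 9.03% = +1.15 percentage points.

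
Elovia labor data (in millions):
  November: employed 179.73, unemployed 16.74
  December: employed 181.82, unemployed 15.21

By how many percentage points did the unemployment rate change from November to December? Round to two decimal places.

November: labor force = 179.73 + 16.74 = 196.47; u = 16.74/196.47 = 8.52%.
December: labor force = 181.82 + 15.21 = 197.03; u = 15.21/197.03 = 7.72%.
Change = 7.72% − 8.52% = −0.80 pp.

The unemployment rate changed by −0.80 percentage points.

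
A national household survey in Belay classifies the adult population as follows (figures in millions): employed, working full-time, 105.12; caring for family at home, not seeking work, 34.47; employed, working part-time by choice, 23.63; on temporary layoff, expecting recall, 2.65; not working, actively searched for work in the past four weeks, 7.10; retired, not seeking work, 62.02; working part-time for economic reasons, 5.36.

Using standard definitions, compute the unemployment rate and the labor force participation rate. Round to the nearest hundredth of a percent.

Unemployment rate ≈ 6.78%; labor force participation rate ≈ 59.85%.

Employed = 105.12 + 23.63 + 5.36 = 134.11 million (anyone who worked, including part-time for economic reasons, counts as employed).
Unemployed = 2.65 + 7.10 = 9.75 million (jobless and actively searching, or on temporary layoff).
Labor force = 134.11 + 9.75 = 143.86 million.
Not in labor force = 34.47 + 62.02 = 96.49 million (those not working and not actively searching are outside the labor force).
Civilian working-age population = 143.86 + 96.49 = 240.35 million.
Unemployment rate = 9.75 / 143.86 = 6.78%.
Labor force participation rate = 143.86 / 240.35 = 59.85%.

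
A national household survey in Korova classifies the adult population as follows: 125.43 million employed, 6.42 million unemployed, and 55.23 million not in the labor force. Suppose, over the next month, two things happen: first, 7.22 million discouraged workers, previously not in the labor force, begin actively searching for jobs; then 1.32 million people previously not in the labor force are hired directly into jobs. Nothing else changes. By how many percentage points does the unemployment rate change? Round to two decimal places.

The unemployment rate changes by +4.85 percentage points.

Initially, labor force = 125.43 + 6.42 = 131.85 million, so u = 6.42/131.85 = 4.87%.
After the first change, unemployed and labor force both rise by 7.22 → E = 125.43, U = 13.64, labor force = 139.07 million.
After the second change, employed and labor force both rise by 1.32; unemployed unchanged → E = 126.75, U = 13.64, labor force = 140.39 million.
New unemployment rate = 13.64 / 140.39 = 9.72%.
Change = 9.72% − 4.87% = +4.85 percentage points.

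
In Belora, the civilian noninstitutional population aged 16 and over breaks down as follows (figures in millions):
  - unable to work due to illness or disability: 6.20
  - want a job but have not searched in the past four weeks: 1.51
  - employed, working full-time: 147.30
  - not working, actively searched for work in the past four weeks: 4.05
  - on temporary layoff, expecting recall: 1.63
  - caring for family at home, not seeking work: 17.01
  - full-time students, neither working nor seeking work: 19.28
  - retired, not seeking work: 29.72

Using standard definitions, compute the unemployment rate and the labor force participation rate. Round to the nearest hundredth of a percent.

Employed = 147.30 million.
Unemployed = 4.05 + 1.63 = 5.68 million (jobless and actively searching, or on temporary layoff).
Labor force = 147.30 + 5.68 = 152.98 million.
Not in labor force = 6.20 + 1.51 + 17.01 + 19.28 + 29.72 = 73.72 million (those not working and not actively searching are outside the labor force — including those who want a job but have given up searching).
Civilian working-age population = 152.98 + 73.72 = 226.70 million.
Unemployment rate = 5.68 / 152.98 = 3.71%.
Labor force participation rate = 152.98 / 226.70 = 67.48%.

Unemployment rate ≈ 3.71%; labor force participation rate ≈ 67.48%.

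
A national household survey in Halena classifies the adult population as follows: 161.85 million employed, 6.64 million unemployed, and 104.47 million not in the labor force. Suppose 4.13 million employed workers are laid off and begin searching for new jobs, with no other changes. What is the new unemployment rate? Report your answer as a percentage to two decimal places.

New unemployment rate ≈ 6.39%.

Initially, labor force = 161.85 + 6.64 = 168.49 million, so u = 6.64/168.49 = 3.94%.
After the change, employed falls and unemployed rises by 4.13; labor force unchanged → E = 157.72, U = 10.77, labor force = 168.49 million.
New unemployment rate = 10.77 / 168.49 = 6.39%.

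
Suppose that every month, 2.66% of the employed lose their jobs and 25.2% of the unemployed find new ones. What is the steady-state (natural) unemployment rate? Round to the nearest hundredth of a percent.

At steady state the flows balance: s·E = f·U, so U/(E+U) = s/(s+f).
u* = 2.66 / (2.66 + 25.2) = 2.66 / 27.86 = 9.55%.

Steady-state unemployment rate ≈ 9.55%.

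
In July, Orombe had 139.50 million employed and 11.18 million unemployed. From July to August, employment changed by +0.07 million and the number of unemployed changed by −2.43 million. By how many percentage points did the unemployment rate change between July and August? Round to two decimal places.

The unemployment rate changed by −1.52 percentage points.

July: labor force = 139.50 + 11.18 = 150.68; u = 11.18/150.68 = 7.42%.
August: labor force = 139.57 + 8.75 = 148.32; u = 8.75/148.32 = 5.90%.
Change = 5.90% − 7.42% = −1.52 pp.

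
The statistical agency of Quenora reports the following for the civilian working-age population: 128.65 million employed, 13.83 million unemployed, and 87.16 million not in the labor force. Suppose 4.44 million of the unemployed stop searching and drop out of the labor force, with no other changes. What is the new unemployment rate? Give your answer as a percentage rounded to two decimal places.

Initially, labor force = 128.65 + 13.83 = 142.48 million, so u = 13.83/142.48 = 9.71%.
After the change, unemployed and labor force both fall by 4.44 → E = 128.65, U = 9.39, labor force = 138.04 million.
New unemployment rate = 9.39 / 138.04 = 6.80%.

New unemployment rate ≈ 6.80%.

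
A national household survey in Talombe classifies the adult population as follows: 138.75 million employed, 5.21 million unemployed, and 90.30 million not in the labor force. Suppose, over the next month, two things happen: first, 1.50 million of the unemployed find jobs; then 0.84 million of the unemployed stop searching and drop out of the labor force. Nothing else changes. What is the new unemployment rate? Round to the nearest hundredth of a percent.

New unemployment rate ≈ 2.01%.

Initially, labor force = 138.75 + 5.21 = 143.96 million, so u = 5.21/143.96 = 3.62%.
After the first change, unemployed falls and employed rises by 1.50; labor force unchanged → E = 140.25, U = 3.71, labor force = 143.96 million.
After the second change, unemployed and labor force both fall by 0.84 → E = 140.25, U = 2.87, labor force = 143.12 million.
New unemployment rate = 2.87 / 143.12 = 2.01%.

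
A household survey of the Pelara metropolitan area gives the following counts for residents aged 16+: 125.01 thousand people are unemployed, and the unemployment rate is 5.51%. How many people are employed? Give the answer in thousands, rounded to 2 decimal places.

Labor force = U / u = 125.01 / 0.0551 ≈ 2,268.78 thousand.
Employed = labor force − unemployed = 2,268.78 − 125.01 = 2,143.77 thousand.

About 2,143.77 thousand are employed.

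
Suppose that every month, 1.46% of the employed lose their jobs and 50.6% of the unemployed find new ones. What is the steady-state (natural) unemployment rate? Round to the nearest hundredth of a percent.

Steady-state unemployment rate ≈ 2.80%.

At steady state the flows balance: s·E = f·U, so U/(E+U) = s/(s+f).
u* = 1.46 / (1.46 + 50.6) = 1.46 / 52.06 = 2.80%.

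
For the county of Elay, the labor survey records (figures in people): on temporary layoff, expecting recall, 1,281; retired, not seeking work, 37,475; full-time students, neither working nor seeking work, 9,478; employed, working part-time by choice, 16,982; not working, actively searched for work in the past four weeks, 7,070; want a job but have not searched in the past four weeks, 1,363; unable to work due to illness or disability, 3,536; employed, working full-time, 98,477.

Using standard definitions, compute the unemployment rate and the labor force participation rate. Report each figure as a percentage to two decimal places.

Employed = 16,982 + 98,477 = 115,459.
Unemployed = 1,281 + 7,070 = 8,351 (jobless and actively searching, or on temporary layoff).
Labor force = 115,459 + 8,351 = 123,810.
Not in labor force = 37,475 + 9,478 + 1,363 + 3,536 = 51,852 (those not working and not actively searching are outside the labor force — including those who want a job but have given up searching).
Civilian working-age population = 123,810 + 51,852 = 175,662.
Unemployment rate = 8,351 / 123,810 = 6.75%.
Labor force participation rate = 123,810 / 175,662 = 70.48%.

Unemployment rate ≈ 6.75%; labor force participation rate ≈ 70.48%.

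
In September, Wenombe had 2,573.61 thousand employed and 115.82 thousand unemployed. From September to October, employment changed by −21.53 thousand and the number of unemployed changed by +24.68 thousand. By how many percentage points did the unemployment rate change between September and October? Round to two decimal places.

The unemployment rate changed by +0.91 percentage points.

September: labor force = 2,573.61 + 115.82 = 2,689.43; u = 115.82/2,689.43 = 4.31%.
October: labor force = 2,552.08 + 140.50 = 2,692.58; u = 140.50/2,692.58 = 5.22%.
Change = 5.22% − 4.31% = +0.91 pp.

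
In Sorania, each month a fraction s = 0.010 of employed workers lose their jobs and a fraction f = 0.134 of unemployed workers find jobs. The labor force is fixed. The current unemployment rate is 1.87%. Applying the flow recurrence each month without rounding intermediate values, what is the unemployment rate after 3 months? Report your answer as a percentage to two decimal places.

Unemployment rate after three months ≈ 3.76%.

With a fixed labor force, u_{t+1} = u_t + s·(1−u_t) − f·u_t = u_t·(1−s−f) + s.
Here 1−s−f = 0.856 and s = 0.010.
u_1 = 0.018700 × 0.856 + 0.010 = 0.026007.
u_2 = 0.026007 × 0.856 + 0.010 = 0.032262.
u_3 = 0.032262 × 0.856 + 0.010 = 0.037616.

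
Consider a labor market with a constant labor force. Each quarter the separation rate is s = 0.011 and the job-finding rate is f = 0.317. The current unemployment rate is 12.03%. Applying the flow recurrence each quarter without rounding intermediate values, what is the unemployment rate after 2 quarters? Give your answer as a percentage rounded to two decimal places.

Unemployment rate after two quarters ≈ 7.27%.

With a fixed labor force, u_{t+1} = u_t + s·(1−u_t) − f·u_t = u_t·(1−s−f) + s.
Here 1−s−f = 0.672 and s = 0.011.
u_1 = 0.120300 × 0.672 + 0.011 = 0.091842.
u_2 = 0.091842 × 0.672 + 0.011 = 0.072718.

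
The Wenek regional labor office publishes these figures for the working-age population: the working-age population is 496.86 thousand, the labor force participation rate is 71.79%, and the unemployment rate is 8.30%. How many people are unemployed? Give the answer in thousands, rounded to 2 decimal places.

Labor force = 0.7179 × 496.86 = 356.70 thousand.
Unemployed = 0.0830 × 356.70 ≈ 29.61 thousand.

About 29.61 thousand are unemployed.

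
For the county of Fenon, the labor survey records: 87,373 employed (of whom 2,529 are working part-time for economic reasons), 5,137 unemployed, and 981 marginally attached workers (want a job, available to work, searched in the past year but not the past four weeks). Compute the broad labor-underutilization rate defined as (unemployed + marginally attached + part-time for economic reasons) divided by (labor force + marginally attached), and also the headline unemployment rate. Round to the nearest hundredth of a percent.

Broad underutilization rate ≈ 9.25%; headline unemployment rate ≈ 5.55%.

Labor force = 87,373 + 5,137 = 92,510.
Numerator = 5,137 + 981 + 2,529 = 8,647.
Denominator = 92,510 + 981 = 93,491.
Broad rate = 8,647 / 93,491 = 9.25%.
Headline unemployment rate = 5,137 / 92,510 = 5.55%.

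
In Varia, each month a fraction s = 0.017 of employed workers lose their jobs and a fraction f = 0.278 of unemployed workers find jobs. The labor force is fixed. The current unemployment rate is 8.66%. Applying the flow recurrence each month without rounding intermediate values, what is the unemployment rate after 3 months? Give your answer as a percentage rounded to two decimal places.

With a fixed labor force, u_{t+1} = u_t + s·(1−u_t) − f·u_t = u_t·(1−s−f) + s.
Here 1−s−f = 0.705 and s = 0.017.
u_1 = 0.086600 × 0.705 + 0.017 = 0.078053.
u_2 = 0.078053 × 0.705 + 0.017 = 0.072027.
u_3 = 0.072027 × 0.705 + 0.017 = 0.067779.

Unemployment rate after three months ≈ 6.78%.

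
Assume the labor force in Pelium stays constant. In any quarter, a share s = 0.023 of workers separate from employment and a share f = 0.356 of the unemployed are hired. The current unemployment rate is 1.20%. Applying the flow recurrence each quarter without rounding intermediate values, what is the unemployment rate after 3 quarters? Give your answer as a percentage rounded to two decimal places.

With a fixed labor force, u_{t+1} = u_t + s·(1−u_t) − f·u_t = u_t·(1−s−f) + s.
Here 1−s−f = 0.621 and s = 0.023.
u_1 = 0.012000 × 0.621 + 0.023 = 0.030452.
u_2 = 0.030452 × 0.621 + 0.023 = 0.041911.
u_3 = 0.041911 × 0.621 + 0.023 = 0.049027.

Unemployment rate after three quarters ≈ 4.90%.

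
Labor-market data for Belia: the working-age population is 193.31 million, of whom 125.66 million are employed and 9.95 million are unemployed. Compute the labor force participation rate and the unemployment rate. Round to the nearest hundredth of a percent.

Labor force = employed + unemployed = 125.66 + 9.95 = 135.61 million.
Unemployment rate = 9.95 / 135.61 = 7.34%.
Labor force participation rate = 135.61 / 193.31 = 70.15%.

Labor force participation rate ≈ 70.15%; unemployment rate ≈ 7.34%.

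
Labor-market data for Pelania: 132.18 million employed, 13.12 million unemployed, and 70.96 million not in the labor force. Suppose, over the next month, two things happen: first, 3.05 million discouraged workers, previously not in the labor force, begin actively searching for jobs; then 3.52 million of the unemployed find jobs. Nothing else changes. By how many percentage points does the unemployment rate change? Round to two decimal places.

Initially, labor force = 132.18 + 13.12 = 145.30 million, so u = 13.12/145.30 = 9.03%.
After the first change, unemployed and labor force both rise by 3.05 → E = 132.18, U = 16.17, labor force = 148.35 million.
After the second change, unemployed falls and employed rises by 3.52; labor force unchanged → E = 135.70, U = 12.65, labor force = 148.35 million.
New unemployment rate = 12.65 / 148.35 = 8.53%.
Change = 8.53% − 9.03% = −0.50 percentage points.

The unemployment rate changes by −0.50 percentage points.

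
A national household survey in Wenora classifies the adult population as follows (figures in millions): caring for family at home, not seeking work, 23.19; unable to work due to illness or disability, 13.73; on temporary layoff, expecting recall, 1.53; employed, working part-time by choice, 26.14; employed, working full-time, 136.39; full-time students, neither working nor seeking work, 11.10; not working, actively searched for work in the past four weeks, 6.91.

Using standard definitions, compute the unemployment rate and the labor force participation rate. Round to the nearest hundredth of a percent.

Unemployment rate ≈ 4.94%; labor force participation rate ≈ 78.07%.

Employed = 26.14 + 136.39 = 162.53 million.
Unemployed = 1.53 + 6.91 = 8.44 million (jobless and actively searching, or on temporary layoff).
Labor force = 162.53 + 8.44 = 170.97 million.
Not in labor force = 23.19 + 13.73 + 11.10 = 48.02 million (those not working and not actively searching are outside the labor force).
Civilian working-age population = 170.97 + 48.02 = 218.99 million.
Unemployment rate = 8.44 / 170.97 = 4.94%.
Labor force participation rate = 170.97 / 218.99 = 78.07%.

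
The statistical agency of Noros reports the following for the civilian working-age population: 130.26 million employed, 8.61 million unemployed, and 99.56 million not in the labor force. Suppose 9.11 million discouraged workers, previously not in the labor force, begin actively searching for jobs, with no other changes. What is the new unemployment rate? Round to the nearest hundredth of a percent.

New unemployment rate ≈ 11.97%.

Initially, labor force = 130.26 + 8.61 = 138.87 million, so u = 8.61/138.87 = 6.20%.
After the change, unemployed and labor force both rise by 9.11 → E = 130.26, U = 17.72, labor force = 147.98 million.
New unemployment rate = 17.72 / 147.98 = 11.97%.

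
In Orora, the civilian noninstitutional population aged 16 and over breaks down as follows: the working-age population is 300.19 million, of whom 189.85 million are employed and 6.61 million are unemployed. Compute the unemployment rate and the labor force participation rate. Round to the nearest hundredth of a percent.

Unemployment rate ≈ 3.36%; labor force participation rate ≈ 65.45%.

Labor force = employed + unemployed = 189.85 + 6.61 = 196.46 million.
Unemployment rate = 6.61 / 196.46 = 3.36%.
Labor force participation rate = 196.46 / 300.19 = 65.45%.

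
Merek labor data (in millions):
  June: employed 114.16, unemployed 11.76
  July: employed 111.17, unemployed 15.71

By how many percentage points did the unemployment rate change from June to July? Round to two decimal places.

The unemployment rate changed by +3.04 percentage points.

June: labor force = 114.16 + 11.76 = 125.92; u = 11.76/125.92 = 9.34%.
July: labor force = 111.17 + 15.71 = 126.88; u = 15.71/126.88 = 12.38%.
Change = 12.38% − 9.34% = +3.04 pp.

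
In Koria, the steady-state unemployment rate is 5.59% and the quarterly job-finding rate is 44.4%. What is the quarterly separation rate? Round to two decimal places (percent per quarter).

From u* = s/(s+f): s = u·f/(1−u).
s = 0.0559 × 44.4 / (1 − 0.0559) = 2.4820 / 0.9441 ≈ 2.63% per quarter.

Separation rate ≈ 2.63% per quarter.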